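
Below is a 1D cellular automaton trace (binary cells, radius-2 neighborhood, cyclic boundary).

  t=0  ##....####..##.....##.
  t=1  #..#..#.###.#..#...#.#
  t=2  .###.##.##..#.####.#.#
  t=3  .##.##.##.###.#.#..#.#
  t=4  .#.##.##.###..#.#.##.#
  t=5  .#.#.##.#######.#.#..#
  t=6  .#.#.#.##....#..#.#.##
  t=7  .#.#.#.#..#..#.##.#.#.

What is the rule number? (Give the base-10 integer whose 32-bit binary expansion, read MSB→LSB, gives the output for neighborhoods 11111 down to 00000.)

1526153712

  [31] ##### => .  t=5,i=10
  [30] ####. => #  t=0,i=8
  [29] ###.# => .  t=1,i=10
  [28] ###.. => #  t=0,i=9
  [27] ##.## => #  t=0,i=21
  [26] ##.#. => .  t=1,i=11
  [25] ##..# => #  t=0,i=10
  [24] ##... => .  t=0,i=2
  [23] #.### => #  t=1,i=8
  [22] #.##. => #  t=0,i=0
  [21] #.#.# => #  t=2,i=19
  [20] #.#.. => #  t=1,i=12
  [19] #..## => .  t=0,i=11
  [18] #..#. => #  t=1,i=2
  [17] #...# => #  t=1,i=17
  [16] #.... => #  t=0,i=3
  [15] .#### => .  t=0,i=7
  [14] .###. => #  t=1,i=9
  [13] .##.# => .  t=0,i=20
  [12] .##.. => .  t=0,i=1
  [11] .#.## => .  t=1,i=7
  [10] .#.#. => .  t=2,i=20
  [9] .#..# => .  t=1,i=4
  [8] .#... => #  t=1,i=16
  [7] ..### => #  t=0,i=6
  [6] ..##. => #  t=0,i=12
  [5] ..#.# => #  t=1,i=6
  [4] ..#.. => #  t=1,i=3
  [3] ...## => .  t=0,i=5
  [2] ...#. => .  t=1,i=18
  [1] ....# => .  t=0,i=4
  [0] ..... => .  t=0,i=16
  bits 01011010111101110100000111110000 = 1526153712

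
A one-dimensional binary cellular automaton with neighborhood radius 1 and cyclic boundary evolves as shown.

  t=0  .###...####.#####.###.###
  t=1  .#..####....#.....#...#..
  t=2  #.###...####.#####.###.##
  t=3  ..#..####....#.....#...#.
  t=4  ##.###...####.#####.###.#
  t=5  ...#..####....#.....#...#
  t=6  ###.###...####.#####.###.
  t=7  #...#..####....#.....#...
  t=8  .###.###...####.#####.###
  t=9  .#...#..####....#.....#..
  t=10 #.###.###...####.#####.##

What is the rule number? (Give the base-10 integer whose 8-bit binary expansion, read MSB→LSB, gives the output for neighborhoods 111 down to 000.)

  nb ###: next=.  (t=0,i=2, bit7=0)
  nb ##.: next=.  (t=0,i=3, bit6=0)
  nb #.#: next=.  (t=0,i=0, bit5=0)
  nb #..: next=#  (t=0,i=4, bit4=1)
  nb .##: next=#  (t=0,i=1, bit3=1)
  nb .#.: next=.  (t=1,i=1, bit2=0)
  nb ..#: next=#  (t=0,i=6, bit1=1)
  nb ...: next=#  (t=0,i=5, bit0=1)
  bits 00011011 = 27

27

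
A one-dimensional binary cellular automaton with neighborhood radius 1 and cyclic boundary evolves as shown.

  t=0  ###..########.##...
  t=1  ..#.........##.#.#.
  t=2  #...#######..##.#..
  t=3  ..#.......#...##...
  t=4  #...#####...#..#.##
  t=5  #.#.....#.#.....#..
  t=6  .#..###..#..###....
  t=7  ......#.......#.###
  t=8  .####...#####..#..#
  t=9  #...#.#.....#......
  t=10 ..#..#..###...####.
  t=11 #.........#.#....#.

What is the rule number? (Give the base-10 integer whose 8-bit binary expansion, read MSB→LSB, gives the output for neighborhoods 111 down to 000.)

  ###|.  b7=0 t=0,i=1
  ##.|#  b6=1 t=0,i=2
  #.#|#  b5=1 t=0,i=13
  #..|.  b4=0 t=0,i=3
  .##|.  b3=0 t=0,i=0
  .#.|.  b2=0 t=1,i=2
  ..#|.  b1=0 t=0,i=4
  ...|#  b0=1 t=0,i=17
  bits 01100001 = 97

97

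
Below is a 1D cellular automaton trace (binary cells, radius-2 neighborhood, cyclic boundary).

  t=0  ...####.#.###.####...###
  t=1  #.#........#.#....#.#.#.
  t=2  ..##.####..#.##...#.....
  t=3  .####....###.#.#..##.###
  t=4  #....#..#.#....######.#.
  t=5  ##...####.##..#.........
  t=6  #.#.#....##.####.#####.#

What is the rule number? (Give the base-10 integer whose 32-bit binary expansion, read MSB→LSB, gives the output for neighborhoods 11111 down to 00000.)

190604153

  [31] ##### => .  t=4,i=17
  [30] ####. => .  t=0,i=5
  [29] ###.# => .  t=0,i=6
  [28] ###.. => .  t=0,i=17
  [27] ##.## => #  t=0,i=13
  [26] ##.#. => .  t=0,i=7
  [25] ##..# => #  t=2,i=9
  [24] ##... => #  t=0,i=0
  [23] #.### => .  t=0,i=10
  [22] #.##. => #  t=2,i=13
  [21] #.#.# => .  t=0,i=8
  [20] #.#.. => #  t=1,i=2
  [19] #..## => #  t=3,i=17
  [18] #..#. => #  t=2,i=10
  [17] #...# => .  t=0,i=1
  [16] #.... => .  t=1,i=4
  [15] .#### => .  t=0,i=4
  [14] .###. => #  t=0,i=11
  [13] .##.# => #  t=2,i=3
  [12] .##.. => .  t=2,i=14
  [11] .#.## => .  t=0,i=9
  [10] .#.#. => .  t=1,i=1
  [9] .#..# => #  t=3,i=16
  [8] .#... => #  t=1,i=3
  [7] ..### => .  t=0,i=3
  [6] ..##. => #  t=2,i=2
  [5] ..#.# => #  t=1,i=11
  [4] ..#.. => #  t=2,i=18
  [3] ...## => #  t=0,i=2
  [2] ...#. => .  t=1,i=10
  [1] ....# => .  t=1,i=9
  [0] ..... => #  t=1,i=5
  bits 00001011010111000110001101111001 = 190604153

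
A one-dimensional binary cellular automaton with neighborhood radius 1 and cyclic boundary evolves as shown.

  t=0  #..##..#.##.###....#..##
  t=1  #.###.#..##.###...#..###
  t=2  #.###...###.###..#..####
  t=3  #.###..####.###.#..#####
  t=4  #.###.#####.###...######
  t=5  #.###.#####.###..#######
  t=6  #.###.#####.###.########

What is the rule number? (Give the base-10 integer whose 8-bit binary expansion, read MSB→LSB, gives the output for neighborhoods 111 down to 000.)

  ###|#  b7=1 t=0,i=13
  ##.|#  b6=1 t=0,i=0
  #.#|.  b5=0 t=0,i=8
  #..|.  b4=0 t=0,i=1
  .##|#  b3=1 t=0,i=3
  .#.|.  b2=0 t=0,i=7
  ..#|#  b1=1 t=0,i=2
  ...|.  b0=0 t=0,i=16
  bits 11001010 = 202

202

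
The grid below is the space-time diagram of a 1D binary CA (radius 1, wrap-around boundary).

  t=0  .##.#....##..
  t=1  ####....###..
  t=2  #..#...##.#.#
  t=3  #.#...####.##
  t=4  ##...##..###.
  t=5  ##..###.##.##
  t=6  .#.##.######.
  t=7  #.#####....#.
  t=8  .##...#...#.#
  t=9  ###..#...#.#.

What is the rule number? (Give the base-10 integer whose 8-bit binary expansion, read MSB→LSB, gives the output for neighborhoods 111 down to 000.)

  ### -> .   bit 7 = 0  t=1,i=1
  ##. -> #   bit 6 = 1  t=0,i=2
  #.# -> #   bit 5 = 1  t=0,i=3
  #.. -> .   bit 4 = 0  t=0,i=5
  .## -> #   bit 3 = 1  t=0,i=1
  .#. -> .   bit 2 = 0  t=0,i=4
  ..# -> #   bit 1 = 1  t=0,i=0
  ... -> .   bit 0 = 0  t=0,i=6
  bits 01101010 = 106

106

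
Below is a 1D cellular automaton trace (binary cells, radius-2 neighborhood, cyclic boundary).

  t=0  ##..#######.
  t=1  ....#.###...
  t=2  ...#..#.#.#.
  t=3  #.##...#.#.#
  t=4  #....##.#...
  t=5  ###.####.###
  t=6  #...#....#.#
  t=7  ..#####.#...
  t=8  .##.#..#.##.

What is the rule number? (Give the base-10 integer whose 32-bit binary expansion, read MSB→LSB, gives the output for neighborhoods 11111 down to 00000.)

2491622876

  #####|#  b31=1 t=0,i=6
  ####.|.  b30=0 t=0,i=9
  ###.#|.  b29=0 t=0,i=10
  ###..|#  b28=1 t=1,i=8
  ##.##|.  b27=0 t=0,i=11
  ##.#.|#  b26=1 t=4,i=7
  ##..#|.  b25=0 t=0,i=2
  ##...|.  b24=0 t=1,i=9
  #.###|#  b23=1 t=1,i=6
  #.##.|.  b22=0 t=0,i=0
  #.#.#|.  b21=0 t=2,i=8
  #.#..|.  b20=0 t=2,i=10
  #..##|.  b19=0 t=0,i=3
  #..#.|.  b18=0 t=2,i=5
  #...#|#  b17=1 t=3,i=5
  #....|#  b16=1 t=1,i=10
  .####|.  b15=0 t=0,i=5
  .###.|.  b14=0 t=1,i=7
  .##.#|#  b13=1 t=3,i=0
  .##..|.  b12=0 t=0,i=1
  .#.##|.  b11=0 t=1,i=5
  .#.#.|#  b10=1 t=2,i=7
  .#..#|.  b9=0 t=2,i=4
  .#...|#  b8=1 t=2,i=11
  ..###|#  b7=1 t=0,i=4
  ..##.|#  b6=1 t=4,i=5
  ..#.#|.  b5=0 t=1,i=4
  ..#..|#  b4=1 t=2,i=3
  ...##|#  b3=1 t=4,i=4
  ...#.|#  b2=1 t=1,i=3
  ....#|.  b1=0 t=1,i=2
  .....|.  b0=0 t=1,i=0
  bits 10010100100000110010010111011100 = 2491622876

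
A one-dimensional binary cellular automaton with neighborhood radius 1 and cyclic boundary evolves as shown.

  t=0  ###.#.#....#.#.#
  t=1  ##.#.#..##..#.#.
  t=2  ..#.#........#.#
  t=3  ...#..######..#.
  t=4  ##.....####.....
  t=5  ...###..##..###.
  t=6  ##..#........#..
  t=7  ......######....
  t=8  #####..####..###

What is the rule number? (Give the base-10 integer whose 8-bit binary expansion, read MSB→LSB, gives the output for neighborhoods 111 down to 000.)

161

  ###|#  b7=1 t=0,i=0
  ##.|.  b6=0 t=0,i=2
  #.#|#  b5=1 t=0,i=3
  #..|.  b4=0 t=0,i=7
  .##|.  b3=0 t=0,i=15
  .#.|.  b2=0 t=0,i=4
  ..#|.  b1=0 t=0,i=10
  ...|#  b0=1 t=0,i=8
  bits 10100001 = 161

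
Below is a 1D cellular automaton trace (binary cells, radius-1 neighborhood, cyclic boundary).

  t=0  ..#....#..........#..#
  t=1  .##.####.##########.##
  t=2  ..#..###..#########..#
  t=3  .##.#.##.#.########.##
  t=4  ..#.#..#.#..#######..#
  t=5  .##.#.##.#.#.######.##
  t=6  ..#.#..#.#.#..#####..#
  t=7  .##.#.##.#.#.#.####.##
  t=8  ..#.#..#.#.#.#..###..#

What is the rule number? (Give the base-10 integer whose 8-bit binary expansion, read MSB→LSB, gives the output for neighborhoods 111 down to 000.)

  [7] ### => #  t=1,i=5
  [6] ##. => #  t=1,i=2
  [5] #.# => .  t=1,i=0
  [4] #.. => .  t=0,i=0
  [3] .## => .  t=1,i=1
  [2] .#. => #  t=0,i=2
  [1] ..# => #  t=0,i=1
  [0] ... => #  t=0,i=4
  bits 11000111 = 199

199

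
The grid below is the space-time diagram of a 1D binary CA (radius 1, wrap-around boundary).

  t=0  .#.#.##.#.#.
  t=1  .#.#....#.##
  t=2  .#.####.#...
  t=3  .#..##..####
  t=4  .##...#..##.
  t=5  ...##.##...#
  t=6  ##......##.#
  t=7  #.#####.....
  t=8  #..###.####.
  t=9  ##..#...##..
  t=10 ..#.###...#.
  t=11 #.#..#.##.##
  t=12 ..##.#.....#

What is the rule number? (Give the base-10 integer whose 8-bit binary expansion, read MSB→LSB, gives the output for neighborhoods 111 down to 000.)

  [7] ### => #  t=2,i=4
  [6] ##. => .  t=0,i=6
  [5] #.# => .  t=0,i=2
  [4] #.. => #  t=0,i=11
  [3] .## => .  t=0,i=5
  [2] .#. => #  t=0,i=1
  [1] ..# => .  t=0,i=0
  [0] ... => #  t=1,i=5
  bits 10010101 = 149

149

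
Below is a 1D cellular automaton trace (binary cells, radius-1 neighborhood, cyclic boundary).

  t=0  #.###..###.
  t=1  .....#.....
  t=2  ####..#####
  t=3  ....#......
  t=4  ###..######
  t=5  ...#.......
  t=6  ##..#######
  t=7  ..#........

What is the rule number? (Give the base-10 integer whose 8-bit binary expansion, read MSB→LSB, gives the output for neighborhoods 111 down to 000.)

17

  ### -> .   bit 7 = 0  t=0,i=3
  ##. -> .   bit 6 = 0  t=0,i=4
  #.# -> .   bit 5 = 0  t=0,i=1
  #.. -> #   bit 4 = 1  t=0,i=5
  .## -> .   bit 3 = 0  t=0,i=2
  .#. -> .   bit 2 = 0  t=0,i=0
  ..# -> .   bit 1 = 0  t=0,i=6
  ... -> #   bit 0 = 1  t=1,i=0
  bits 00010001 = 17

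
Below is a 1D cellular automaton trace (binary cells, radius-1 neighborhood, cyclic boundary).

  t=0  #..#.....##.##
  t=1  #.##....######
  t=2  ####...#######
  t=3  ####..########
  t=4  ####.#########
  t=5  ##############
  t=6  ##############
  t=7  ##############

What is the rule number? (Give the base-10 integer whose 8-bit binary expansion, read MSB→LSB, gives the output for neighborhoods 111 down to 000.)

  [7] ### => #  t=0,i=13
  [6] ##. => #  t=0,i=0
  [5] #.# => #  t=0,i=11
  [4] #.. => .  t=0,i=1
  [3] .## => #  t=0,i=9
  [2] .#. => #  t=0,i=3
  [1] ..# => #  t=0,i=2
  [0] ... => .  t=0,i=5
  bits 11101110 = 238

238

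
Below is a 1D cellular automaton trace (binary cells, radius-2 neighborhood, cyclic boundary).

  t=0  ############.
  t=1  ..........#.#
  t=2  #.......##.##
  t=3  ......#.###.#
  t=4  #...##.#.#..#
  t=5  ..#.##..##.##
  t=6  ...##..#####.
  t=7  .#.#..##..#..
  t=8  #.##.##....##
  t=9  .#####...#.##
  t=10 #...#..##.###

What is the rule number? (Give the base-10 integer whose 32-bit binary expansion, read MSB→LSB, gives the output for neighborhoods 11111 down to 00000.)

1213885894

  nb #####: next=.  (t=0,i=2, bit31=0)
  nb ####.: next=#  (t=0,i=10, bit30=1)
  nb ###.#: next=.  (t=0,i=11, bit29=0)
  nb ###..: next=.  (t=2,i=0, bit28=0)
  nb ##.##: next=#  (t=0,i=12, bit27=1)
  nb ##.#.: next=.  (t=3,i=11, bit26=0)
  nb ##..#: next=.  (t=5,i=0, bit25=0)
  nb ##...: next=.  (t=2,i=1, bit24=0)
  nb #.###: next=.  (t=0,i=0, bit23=0)
  nb #.##.: next=#  (t=5,i=4, bit22=1)
  nb #.#.#: next=.  (t=4,i=7, bit21=0)
  nb #.#..: next=#  (t=1,i=12, bit20=1)
  nb #..##: next=#  (t=4,i=11, bit19=1)
  nb #..#.: next=.  (t=5,i=1, bit18=0)
  nb #...#: next=#  (t=4,i=2, bit17=1)
  nb #....: next=.  (t=1,i=1, bit16=0)
  nb .####: next=.  (t=0,i=1, bit15=0)
  nb .###.: next=#  (t=2,i=12, bit14=1)
  nb .##.#: next=#  (t=2,i=9, bit13=1)
  nb .##..: next=.  (t=4,i=0, bit12=0)
  nb .#.##: next=#  (t=3,i=7, bit11=1)
  nb .#.#.: next=#  (t=1,i=11, bit10=1)
  nb .#..#: next=.  (t=4,i=10, bit9=0)
  nb .#...: next=#  (t=1,i=0, bit8=1)
  nb ..###: next=#  (t=6,i=7, bit7=1)
  nb ..##.: next=#  (t=2,i=8, bit6=1)
  nb ..#.#: next=.  (t=1,i=10, bit5=0)
  nb ..#..: next=.  (t=7,i=10, bit4=0)
  nb ...##: next=.  (t=2,i=7, bit3=0)
  nb ...#.: next=#  (t=1,i=9, bit2=1)
  nb ....#: next=#  (t=1,i=8, bit1=1)
  nb .....: next=.  (t=1,i=2, bit0=0)
  bits 01001000010110100110110111000110 = 1213885894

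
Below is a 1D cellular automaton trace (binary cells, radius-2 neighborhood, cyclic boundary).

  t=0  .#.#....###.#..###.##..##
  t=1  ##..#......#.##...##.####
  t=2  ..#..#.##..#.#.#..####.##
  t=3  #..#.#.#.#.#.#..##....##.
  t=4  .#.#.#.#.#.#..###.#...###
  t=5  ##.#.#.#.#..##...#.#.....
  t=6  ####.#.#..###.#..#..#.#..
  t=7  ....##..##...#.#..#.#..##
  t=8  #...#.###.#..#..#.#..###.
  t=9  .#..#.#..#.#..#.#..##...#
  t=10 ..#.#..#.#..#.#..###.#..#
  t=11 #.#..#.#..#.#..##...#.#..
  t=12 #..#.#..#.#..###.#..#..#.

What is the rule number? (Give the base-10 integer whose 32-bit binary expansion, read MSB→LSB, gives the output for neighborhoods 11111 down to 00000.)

  #####|#  b31=1 t=1,i=23
  ####.|.  b30=0 t=1,i=0
  ###.#|.  b29=0 t=0,i=10
  ###..|.  b28=0 t=1,i=1
  ##.##|#  b27=1 t=0,i=18
  ##.#.|#  b26=1 t=0,i=0
  ##..#|#  b25=1 t=0,i=21
  ##...|#  b24=1 t=1,i=15
  #.###|#  b23=1 t=1,i=21
  #.##.|#  b22=1 t=0,i=19
  #.#.#|#  b21=1 t=0,i=1
  #.#..|.  b20=0 t=0,i=3
  #..##|#  b19=1 t=0,i=14
  #..#.|.  b18=0 t=1,i=3
  #...#|.  b17=0 t=1,i=16
  #....|.  b16=0 t=0,i=5
  .####|.  b15=0 t=1,i=22
  .###.|.  b14=0 t=0,i=9
  .##.#|#  b13=1 t=0,i=24
  .##..|.  b12=0 t=0,i=20
  .#.##|.  b11=0 t=1,i=12
  .#.#.|.  b10=0 t=0,i=2
  .#..#|#  b9=1 t=0,i=13
  .#...|#  b8=1 t=0,i=4
  ..###|.  b7=0 t=0,i=8
  ..##.|#  b6=1 t=0,i=23
  ..#.#|#  b5=1 t=1,i=11
  ..#..|.  b4=0 t=1,i=4
  ...##|.  b3=0 t=0,i=7
  ...#.|.  b2=0 t=1,i=10
  ....#|.  b1=0 t=0,i=6
  .....|#  b0=1 t=1,i=7
  bits 10001111111010000010001101100001 = 2414355297

2414355297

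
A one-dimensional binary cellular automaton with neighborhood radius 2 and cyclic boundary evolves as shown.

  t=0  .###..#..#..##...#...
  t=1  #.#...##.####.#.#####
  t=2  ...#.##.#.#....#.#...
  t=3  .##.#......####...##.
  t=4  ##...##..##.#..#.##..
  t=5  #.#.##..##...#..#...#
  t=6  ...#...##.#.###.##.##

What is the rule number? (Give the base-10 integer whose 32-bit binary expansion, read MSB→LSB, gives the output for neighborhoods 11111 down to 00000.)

151636830

  [31] ##### => .  t=1,i=18
  [30] ####. => .  t=1,i=11
  [29] ###.# => .  t=1,i=0
  [28] ###.. => .  t=0,i=3
  [27] ##.## => #  t=1,i=8
  [26] ##.#. => .  t=1,i=1
  [25] ##..# => .  t=0,i=4
  [24] ##... => #  t=0,i=14
  [23] #.### => .  t=1,i=9
  [22] #.##. => .  t=2,i=5
  [21] #.#.# => .  t=1,i=14
  [20] #.#.. => .  t=1,i=2
  [19] #..## => #  t=0,i=11
  [18] #..#. => .  t=0,i=5
  [17] #...# => .  t=0,i=15
  [16] #.... => #  t=0,i=19
  [15] .#### => #  t=1,i=10
  [14] .###. => #  t=0,i=2
  [13] .##.# => .  t=1,i=7
  [12] .##.. => .  t=0,i=13
  [11] .#.## => #  t=1,i=15
  [10] .#.#. => .  t=2,i=9
  [9] .#..# => #  t=0,i=7
  [8] .#... => #  t=0,i=18
  [7] ..### => .  t=0,i=1
  [6] ..##. => #  t=0,i=12
  [5] ..#.# => .  t=2,i=3
  [4] ..#.. => #  t=0,i=6
  [3] ...## => #  t=0,i=0
  [2] ...#. => #  t=0,i=16
  [1] ....# => #  t=0,i=20
  [0] ..... => .  t=2,i=0
  bits 00001001000010011100101101011110 = 151636830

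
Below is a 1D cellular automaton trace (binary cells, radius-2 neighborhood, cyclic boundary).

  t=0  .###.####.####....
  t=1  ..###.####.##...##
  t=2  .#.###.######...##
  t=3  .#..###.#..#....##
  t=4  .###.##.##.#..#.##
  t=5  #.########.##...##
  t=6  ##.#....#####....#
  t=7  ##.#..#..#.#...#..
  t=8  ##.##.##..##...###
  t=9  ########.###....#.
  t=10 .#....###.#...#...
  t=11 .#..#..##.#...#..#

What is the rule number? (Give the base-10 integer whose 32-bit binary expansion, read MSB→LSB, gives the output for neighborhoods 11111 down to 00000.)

  #####|.  b31=0 t=2,i=9
  ####.|#  b30=1 t=0,i=7
  ###.#|#  b29=1 t=0,i=3
  ###..|.  b28=0 t=0,i=13
  ##.##|#  b27=1 t=0,i=4
  ##.#.|.  b26=0 t=2,i=0
  ##..#|.  b25=0 t=1,i=0
  ##...|.  b24=0 t=0,i=14
  #.###|.  b23=0 t=0,i=5
  #.##.|#  b22=1 t=1,i=11
  #.#.#|#  b21=1 t=2,i=1
  #.#..|#  b20=1 t=3,i=1
  #..##|#  b19=1 t=1,i=1
  #..#.|.  b18=0 t=3,i=10
  #...#|.  b17=0 t=1,i=14
  #....|.  b16=0 t=0,i=15
  .####|#  b15=1 t=0,i=6
  .###.|#  b14=1 t=0,i=2
  .##.#|#  b13=1 t=2,i=17
  .##..|#  b12=1 t=1,i=12
  .#.##|.  b11=0 t=2,i=2
  .#.#.|#  b10=1 t=7,i=10
  .#..#|#  b9=1 t=3,i=2
  .#...|.  b8=0 t=3,i=12
  ..###|.  b7=0 t=0,i=1
  ..##.|#  b6=1 t=1,i=16
  ..#.#|.  b5=0 t=4,i=14
  ..#..|#  b4=1 t=3,i=11
  ...##|.  b3=0 t=0,i=0
  ...#.|.  b2=0 t=7,i=14
  ....#|#  b1=1 t=0,i=17
  .....|#  b0=1 t=0,i=16
  bits 01101000011110001111011001010011 = 1752757843

1752757843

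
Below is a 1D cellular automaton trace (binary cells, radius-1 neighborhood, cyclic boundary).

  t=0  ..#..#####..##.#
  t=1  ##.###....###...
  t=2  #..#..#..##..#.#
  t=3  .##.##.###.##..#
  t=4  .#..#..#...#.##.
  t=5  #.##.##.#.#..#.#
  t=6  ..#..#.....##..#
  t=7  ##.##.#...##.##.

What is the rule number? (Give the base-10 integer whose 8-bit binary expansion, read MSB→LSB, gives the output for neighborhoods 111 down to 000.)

26

  ### -> .   bit 7 = 0  t=0,i=6
  ##. -> .   bit 6 = 0  t=0,i=9
  #.# -> .   bit 5 = 0  t=0,i=14
  #.. -> #   bit 4 = 1  t=0,i=0
  .## -> #   bit 3 = 1  t=0,i=5
  .#. -> .   bit 2 = 0  t=0,i=2
  ..# -> #   bit 1 = 1  t=0,i=1
  ... -> .   bit 0 = 0  t=1,i=7
  bits 00011010 = 26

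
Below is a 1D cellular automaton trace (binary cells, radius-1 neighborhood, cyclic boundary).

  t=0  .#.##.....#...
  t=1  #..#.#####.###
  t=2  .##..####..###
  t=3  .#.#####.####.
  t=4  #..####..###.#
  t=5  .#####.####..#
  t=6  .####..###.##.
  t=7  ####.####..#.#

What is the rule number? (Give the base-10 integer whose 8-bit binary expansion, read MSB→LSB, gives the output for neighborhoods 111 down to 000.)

  ###|#  b7=1 t=1,i=6
  ##.|.  b6=0 t=0,i=4
  #.#|.  b5=0 t=0,i=2
  #..|#  b4=1 t=0,i=5
  .##|#  b3=1 t=0,i=3
  .#.|.  b2=0 t=0,i=1
  ..#|#  b1=1 t=0,i=0
  ...|#  b0=1 t=0,i=6
  bits 10011011 = 155

155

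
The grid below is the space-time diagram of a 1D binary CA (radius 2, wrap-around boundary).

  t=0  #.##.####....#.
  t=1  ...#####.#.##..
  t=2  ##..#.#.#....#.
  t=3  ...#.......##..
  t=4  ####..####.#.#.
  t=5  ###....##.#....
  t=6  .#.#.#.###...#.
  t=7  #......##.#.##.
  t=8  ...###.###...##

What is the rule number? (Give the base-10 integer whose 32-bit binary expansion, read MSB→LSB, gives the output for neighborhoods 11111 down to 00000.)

  ##### -> .   bit 31 = 0  t=1,i=5
  ####. -> #   bit 30 = 1  t=0,i=7
  ###.# -> .   bit 29 = 0  t=1,i=7
  ###.. -> .   bit 28 = 0  t=0,i=8
  ##.## -> #   bit 27 = 1  t=0,i=4
  ##.#. -> #   bit 26 = 1  t=1,i=8
  ##..# -> .   bit 25 = 0  t=2,i=2
  ##... -> #   bit 24 = 1  t=0,i=9
  #.### -> #   bit 23 = 1  t=0,i=5
  #.##. -> .   bit 22 = 0  t=0,i=2
  #.#.# -> .   bit 21 = 0  t=0,i=0
  #.#.. -> .   bit 20 = 0  t=2,i=8
  #..## -> .   bit 19 = 0  t=4,i=5
  #..#. -> #   bit 18 = 1  t=2,i=3
  #...# -> .   bit 17 = 0  t=6,i=11
  #.... -> .   bit 16 = 0  t=0,i=10
  .#### -> #   bit 15 = 1  t=0,i=6
  .###. -> #   bit 14 = 1  t=5,i=1
  .##.# -> #   bit 13 = 1  t=0,i=3
  .##.. -> .   bit 12 = 0  t=1,i=12
  .#.## -> .   bit 11 = 0  t=0,i=1
  .#.#. -> .   bit 10 = 0  t=0,i=14
  .#..# -> .   bit 9 = 0  t=6,i=14
  .#... -> .   bit 8 = 0  t=2,i=9
  ..### -> .   bit 7 = 0  t=1,i=3
  ..##. -> #   bit 6 = 1  t=3,i=11
  ..#.# -> .   bit 5 = 0  t=0,i=13
  ..#.. -> #   bit 4 = 1  t=3,i=3
  ...## -> .   bit 3 = 0  t=1,i=2
  ...#. -> #   bit 2 = 1  t=0,i=12
  ....# -> #   bit 1 = 1  t=0,i=11
  ..... -> #   bit 0 = 1  t=1,i=0
  bits 01001101100001001110000001010111 = 1300553815

1300553815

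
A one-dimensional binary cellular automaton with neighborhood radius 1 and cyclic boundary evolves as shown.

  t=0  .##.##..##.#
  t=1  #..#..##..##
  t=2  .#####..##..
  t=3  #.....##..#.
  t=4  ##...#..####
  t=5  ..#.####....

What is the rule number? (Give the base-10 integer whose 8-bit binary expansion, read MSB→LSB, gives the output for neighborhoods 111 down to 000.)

  [7] ### => .  t=1,i=11
  [6] ##. => .  t=0,i=2
  [5] #.# => #  t=0,i=0
  [4] #.. => #  t=0,i=6
  [3] .## => .  t=0,i=1
  [2] .#. => #  t=0,i=11
  [1] ..# => #  t=0,i=7
  [0] ... => .  t=2,i=11
  bits 00110110 = 54

54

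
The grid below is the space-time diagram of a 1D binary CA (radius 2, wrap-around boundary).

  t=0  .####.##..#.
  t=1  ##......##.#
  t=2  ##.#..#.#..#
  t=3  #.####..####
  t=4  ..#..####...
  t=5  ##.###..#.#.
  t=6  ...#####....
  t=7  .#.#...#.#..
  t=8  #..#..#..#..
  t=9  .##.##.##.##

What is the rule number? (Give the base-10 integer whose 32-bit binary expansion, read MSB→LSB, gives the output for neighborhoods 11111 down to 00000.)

379404998

  ##### -> .   bit 31 = 0  t=3,i=10
  ####. -> .   bit 30 = 0  t=0,i=3
  ###.# -> .   bit 29 = 0  t=0,i=4
  ###.. -> #   bit 28 = 1  t=1,i=1
  ##.## -> .   bit 27 = 0  t=0,i=5
  ##.#. -> #   bit 26 = 1  t=2,i=2
  ##..# -> #   bit 25 = 1  t=0,i=8
  ##... -> .   bit 24 = 0  t=1,i=2
  #.### -> #   bit 23 = 1  t=1,i=11
  #.##. -> .   bit 22 = 0  t=0,i=6
  #.#.# -> .   bit 21 = 0  t=5,i=10
  #.#.. -> #   bit 20 = 1  t=2,i=3
  #..## -> #   bit 19 = 1  t=0,i=0
  #..#. -> #   bit 18 = 1  t=0,i=9
  #...# -> .   bit 17 = 0  t=7,i=5
  #.... -> #   bit 16 = 1  t=1,i=3
  .#### -> .   bit 15 = 0  t=0,i=2
  .###. -> #   bit 14 = 1  t=1,i=0
  .##.# -> .   bit 13 = 0  t=1,i=9
  .##.. -> .   bit 12 = 0  t=0,i=7
  .#.## -> .   bit 11 = 0  t=5,i=11
  .#.#. -> .   bit 10 = 0  t=2,i=7
  .#..# -> #   bit 9 = 1  t=0,i=11
  .#... -> .   bit 8 = 0  t=7,i=4
  ..### -> #   bit 7 = 1  t=0,i=1
  ..##. -> #   bit 6 = 1  t=1,i=8
  ..#.# -> .   bit 5 = 0  t=2,i=6
  ..#.. -> .   bit 4 = 0  t=0,i=10
  ...## -> .   bit 3 = 0  t=1,i=7
  ...#. -> #   bit 2 = 1  t=4,i=1
  ....# -> #   bit 1 = 1  t=1,i=6
  ..... -> .   bit 0 = 0  t=1,i=4
  bits 00010110100111010100001011000110 = 379404998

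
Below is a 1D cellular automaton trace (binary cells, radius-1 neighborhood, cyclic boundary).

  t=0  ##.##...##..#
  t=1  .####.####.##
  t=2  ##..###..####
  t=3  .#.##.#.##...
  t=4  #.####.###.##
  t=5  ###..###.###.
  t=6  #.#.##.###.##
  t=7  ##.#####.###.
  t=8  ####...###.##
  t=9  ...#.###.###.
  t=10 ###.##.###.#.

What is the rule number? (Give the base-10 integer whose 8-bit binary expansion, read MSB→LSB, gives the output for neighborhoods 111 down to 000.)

  nb ###: next=.  (t=0,i=0, bit7=0)
  nb ##.: next=#  (t=0,i=1, bit6=1)
  nb #.#: next=#  (t=0,i=2, bit5=1)
  nb #..: next=.  (t=0,i=5, bit4=0)
  nb .##: next=#  (t=0,i=3, bit3=1)
  nb .#.: next=.  (t=3,i=1, bit2=0)
  nb ..#: next=#  (t=0,i=7, bit1=1)
  nb ...: next=#  (t=0,i=6, bit0=1)
  bits 01101011 = 107

107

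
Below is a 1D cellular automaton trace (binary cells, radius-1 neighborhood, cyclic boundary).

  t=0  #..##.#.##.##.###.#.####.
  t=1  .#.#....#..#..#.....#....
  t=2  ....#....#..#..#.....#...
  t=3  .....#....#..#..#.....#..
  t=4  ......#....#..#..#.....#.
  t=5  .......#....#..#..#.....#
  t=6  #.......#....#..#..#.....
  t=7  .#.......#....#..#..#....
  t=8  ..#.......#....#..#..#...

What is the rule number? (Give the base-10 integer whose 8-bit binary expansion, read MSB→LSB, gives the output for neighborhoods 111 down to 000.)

  nb ###: next=.  (t=0,i=15, bit7=0)
  nb ##.: next=.  (t=0,i=4, bit6=0)
  nb #.#: next=.  (t=0,i=5, bit5=0)
  nb #..: next=#  (t=0,i=1, bit4=1)
  nb .##: next=#  (t=0,i=3, bit3=1)
  nb .#.: next=.  (t=0,i=0, bit2=0)
  nb ..#: next=.  (t=0,i=2, bit1=0)
  nb ...: next=.  (t=1,i=5, bit0=0)
  bits 00011000 = 24

24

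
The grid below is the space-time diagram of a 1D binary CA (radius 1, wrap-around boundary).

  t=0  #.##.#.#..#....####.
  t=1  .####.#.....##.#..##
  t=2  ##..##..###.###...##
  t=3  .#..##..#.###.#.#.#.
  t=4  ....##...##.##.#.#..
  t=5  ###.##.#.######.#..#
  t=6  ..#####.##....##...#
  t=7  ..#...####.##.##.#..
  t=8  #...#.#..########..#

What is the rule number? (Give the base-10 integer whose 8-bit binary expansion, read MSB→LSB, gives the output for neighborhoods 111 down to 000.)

  [7] ### => .  t=0,i=16
  [6] ##. => #  t=0,i=3
  [5] #.# => #  t=0,i=1
  [4] #.. => .  t=0,i=8
  [3] .## => #  t=0,i=2
  [2] .#. => .  t=0,i=0
  [1] ..# => .  t=0,i=9
  [0] ... => #  t=0,i=12
  bits 01101001 = 105

105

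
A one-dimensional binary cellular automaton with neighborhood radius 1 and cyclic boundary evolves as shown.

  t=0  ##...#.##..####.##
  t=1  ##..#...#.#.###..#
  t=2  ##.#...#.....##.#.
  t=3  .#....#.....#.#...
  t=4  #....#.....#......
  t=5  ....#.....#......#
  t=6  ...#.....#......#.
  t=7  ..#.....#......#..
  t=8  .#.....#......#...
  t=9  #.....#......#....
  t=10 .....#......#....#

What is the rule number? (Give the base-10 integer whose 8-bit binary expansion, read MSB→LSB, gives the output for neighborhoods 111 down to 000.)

  ### -> #   bit 7 = 1  t=0,i=0
  ##. -> #   bit 6 = 1  t=0,i=1
  #.# -> .   bit 5 = 0  t=0,i=6
  #.. -> .   bit 4 = 0  t=0,i=2
  .## -> .   bit 3 = 0  t=0,i=7
  .#. -> .   bit 2 = 0  t=0,i=5
  ..# -> #   bit 1 = 1  t=0,i=4
  ... -> .   bit 0 = 0  t=0,i=3
  bits 11000010 = 194

194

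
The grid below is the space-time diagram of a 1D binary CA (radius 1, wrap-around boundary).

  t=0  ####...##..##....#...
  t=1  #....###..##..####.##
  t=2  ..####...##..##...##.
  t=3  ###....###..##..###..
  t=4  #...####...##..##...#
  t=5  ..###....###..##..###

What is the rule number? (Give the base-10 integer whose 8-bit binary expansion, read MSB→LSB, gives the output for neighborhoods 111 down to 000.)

47

  ###|.  b7=0 t=0,i=1
  ##.|.  b6=0 t=0,i=3
  #.#|#  b5=1 t=1,i=18
  #..|.  b4=0 t=0,i=4
  .##|#  b3=1 t=0,i=0
  .#.|#  b2=1 t=0,i=17
  ..#|#  b1=1 t=0,i=6
  ...|#  b0=1 t=0,i=5
  bits 00101111 = 47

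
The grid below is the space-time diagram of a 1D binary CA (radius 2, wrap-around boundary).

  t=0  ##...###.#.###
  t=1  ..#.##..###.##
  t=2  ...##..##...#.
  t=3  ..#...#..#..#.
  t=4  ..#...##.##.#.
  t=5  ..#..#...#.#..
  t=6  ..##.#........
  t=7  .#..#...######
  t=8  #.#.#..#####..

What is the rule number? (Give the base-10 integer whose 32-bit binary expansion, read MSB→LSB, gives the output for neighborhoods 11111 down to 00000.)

  nb #####: next=#  (t=0,i=13, bit31=1)
  nb ####.: next=.  (t=0,i=0, bit30=0)
  nb ###.#: next=.  (t=0,i=7, bit29=0)
  nb ###..: next=.  (t=0,i=1, bit28=0)
  nb ##.##: next=.  (t=1,i=11, bit27=0)
  nb ##.#.: next=#  (t=0,i=8, bit26=1)
  nb ##..#: next=.  (t=1,i=0, bit25=0)
  nb ##...: next=#  (t=0,i=2, bit24=1)
  nb #.###: next=.  (t=0,i=11, bit23=0)
  nb #.##.: next=#  (t=1,i=4, bit22=1)
  nb #.#.#: next=#  (t=0,i=9, bit21=1)
  nb #.#..: next=.  (t=4,i=12, bit20=0)
  nb #..##: next=#  (t=1,i=7, bit19=1)
  nb #..#.: next=.  (t=1,i=1, bit18=0)
  nb #...#: next=.  (t=0,i=3, bit17=0)
  nb #....: next=.  (t=2,i=0, bit16=0)
  nb .####: next=#  (t=0,i=12, bit15=1)
  nb .###.: next=.  (t=0,i=6, bit14=0)
  nb .##.#: next=.  (t=4,i=7, bit13=0)
  nb .##..: next=.  (t=1,i=5, bit12=0)
  nb .#.##: next=#  (t=0,i=10, bit11=1)
  nb .#.#.: next=.  (t=5,i=10, bit10=0)
  nb .#..#: next=#  (t=3,i=7, bit9=1)
  nb .#...: next=.  (t=2,i=13, bit8=0)
  nb ..###: next=#  (t=0,i=5, bit7=1)
  nb ..##.: next=.  (t=2,i=3, bit6=0)
  nb ..#.#: next=.  (t=1,i=2, bit5=0)
  nb ..#..: next=#  (t=2,i=12, bit4=1)
  nb ...##: next=#  (t=0,i=4, bit3=1)
  nb ...#.: next=.  (t=2,i=11, bit2=0)
  nb ....#: next=.  (t=2,i=1, bit1=0)
  nb .....: next=#  (t=6,i=8, bit0=1)
  bits 10000101011010001000101010011001 = 2238220953

2238220953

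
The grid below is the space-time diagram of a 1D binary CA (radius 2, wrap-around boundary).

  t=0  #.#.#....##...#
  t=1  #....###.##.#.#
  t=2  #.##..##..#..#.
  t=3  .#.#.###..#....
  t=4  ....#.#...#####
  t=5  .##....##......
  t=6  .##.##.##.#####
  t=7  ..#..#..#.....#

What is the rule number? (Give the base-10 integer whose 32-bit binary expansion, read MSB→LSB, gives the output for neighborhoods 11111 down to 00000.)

  nb #####: next=.  (t=4,i=12, bit31=0)
  nb ####.: next=.  (t=4,i=13, bit30=0)
  nb ###.#: next=#  (t=1,i=7, bit29=1)
  nb ###..: next=.  (t=3,i=7, bit28=0)
  nb ##.##: next=.  (t=1,i=8, bit27=0)
  nb ##.#.: next=.  (t=0,i=1, bit26=0)
  nb ##..#: next=.  (t=2,i=4, bit25=0)
  nb ##...: next=.  (t=0,i=11, bit24=0)
  nb #.###: next=.  (t=3,i=5, bit23=0)
  nb #.##.: next=.  (t=1,i=9, bit22=0)
  nb #.#.#: next=.  (t=0,i=2, bit21=0)
  nb #.#..: next=.  (t=0,i=4, bit20=0)
  nb #..##: next=#  (t=2,i=5, bit19=1)
  nb #..#.: next=.  (t=2,i=9, bit18=0)
  nb #...#: next=#  (t=0,i=12, bit17=1)
  nb #....: next=#  (t=0,i=6, bit16=1)
  nb .####: next=.  (t=4,i=11, bit15=0)
  nb .###.: next=#  (t=1,i=6, bit14=1)
  nb .##.#: next=#  (t=0,i=0, bit13=1)
  nb .##..: next=#  (t=0,i=10, bit12=1)
  nb .#.##: next=#  (t=1,i=13, bit11=1)
  nb .#.#.: next=.  (t=0,i=3, bit10=0)
  nb .#..#: next=.  (t=2,i=11, bit9=0)
  nb .#...: next=#  (t=0,i=5, bit8=1)
  nb ..###: next=.  (t=1,i=5, bit7=0)
  nb ..##.: next=#  (t=0,i=9, bit6=1)
  nb ..#.#: next=.  (t=2,i=13, bit5=0)
  nb ..#..: next=#  (t=2,i=10, bit4=1)
  nb ...##: next=.  (t=0,i=8, bit3=0)
  nb ...#.: next=.  (t=3,i=0, bit2=0)
  nb ....#: next=#  (t=0,i=7, bit1=1)
  nb .....: next=#  (t=3,i=13, bit0=1)
  bits 00100000000010110111100101010011 = 537622867

537622867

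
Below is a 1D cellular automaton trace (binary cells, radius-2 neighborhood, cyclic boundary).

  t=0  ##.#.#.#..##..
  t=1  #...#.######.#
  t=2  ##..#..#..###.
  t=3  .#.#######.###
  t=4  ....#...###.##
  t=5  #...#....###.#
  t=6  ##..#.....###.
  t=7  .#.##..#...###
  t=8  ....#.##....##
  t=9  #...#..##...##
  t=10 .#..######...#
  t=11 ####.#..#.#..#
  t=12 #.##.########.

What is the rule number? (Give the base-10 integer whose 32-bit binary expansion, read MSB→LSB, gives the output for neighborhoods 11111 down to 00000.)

  [31] ##### => .  t=1,i=8
  [30] ####. => #  t=1,i=10
  [29] ###.# => #  t=1,i=11
  [28] ###.. => .  t=9,i=0
  [27] ##.## => #  t=1,i=12
  [26] ##.#. => .  t=0,i=2
  [25] ##..# => .  t=0,i=12
  [24] ##... => #  t=1,i=1
  [23] #.### => .  t=1,i=6
  [22] #.##. => .  t=1,i=13
  [21] #.#.# => .  t=0,i=3
  [20] #.#.. => #  t=0,i=7
  [19] #..## => #  t=0,i=9
  [18] #..#. => #  t=2,i=3
  [17] #...# => .  t=1,i=2
  [16] #.... => .  t=4,i=1
  [15] .#### => #  t=1,i=7
  [14] .###. => #  t=2,i=11
  [13] .##.# => .  t=0,i=1
  [12] .##.. => #  t=0,i=11
  [11] .#.## => .  t=1,i=5
  [10] .#.#. => #  t=0,i=4
  [9] .#..# => #  t=0,i=8
  [8] .#... => .  t=4,i=5
  [7] ..### => .  t=2,i=10
  [6] ..##. => #  t=0,i=0
  [5] ..#.# => #  t=1,i=4
  [4] ..#.. => #  t=2,i=4
  [3] ...## => .  t=4,i=7
  [2] ...#. => .  t=1,i=3
  [1] ....# => .  t=4,i=2
  [0] ..... => #  t=6,i=7
  bits 01101001000111001101011001110001 = 1763497585

1763497585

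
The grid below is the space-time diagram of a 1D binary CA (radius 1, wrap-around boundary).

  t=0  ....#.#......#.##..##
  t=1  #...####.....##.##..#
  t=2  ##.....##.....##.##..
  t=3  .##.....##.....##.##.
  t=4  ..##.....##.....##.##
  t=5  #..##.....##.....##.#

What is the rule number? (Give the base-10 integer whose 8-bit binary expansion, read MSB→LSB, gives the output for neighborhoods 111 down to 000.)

  [7] ### => .  t=1,i=5
  [6] ##. => #  t=0,i=16
  [5] #.# => #  t=0,i=5
  [4] #.. => #  t=0,i=0
  [3] .## => .  t=0,i=15
  [2] .#. => #  t=0,i=4
  [1] ..# => .  t=0,i=3
  [0] ... => .  t=0,i=1
  bits 01110100 = 116

116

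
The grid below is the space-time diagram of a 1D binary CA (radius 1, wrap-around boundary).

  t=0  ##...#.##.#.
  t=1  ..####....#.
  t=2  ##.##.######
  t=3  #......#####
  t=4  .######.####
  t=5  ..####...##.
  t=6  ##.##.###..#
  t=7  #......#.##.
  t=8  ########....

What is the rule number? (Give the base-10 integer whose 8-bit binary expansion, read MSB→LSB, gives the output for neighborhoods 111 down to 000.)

151

  [7] ### => #  t=1,i=3
  [6] ##. => .  t=0,i=1
  [5] #.# => .  t=0,i=6
  [4] #.. => #  t=0,i=2
  [3] .## => .  t=0,i=0
  [2] .#. => #  t=0,i=5
  [1] ..# => #  t=0,i=4
  [0] ... => #  t=0,i=3
  bits 10010111 = 151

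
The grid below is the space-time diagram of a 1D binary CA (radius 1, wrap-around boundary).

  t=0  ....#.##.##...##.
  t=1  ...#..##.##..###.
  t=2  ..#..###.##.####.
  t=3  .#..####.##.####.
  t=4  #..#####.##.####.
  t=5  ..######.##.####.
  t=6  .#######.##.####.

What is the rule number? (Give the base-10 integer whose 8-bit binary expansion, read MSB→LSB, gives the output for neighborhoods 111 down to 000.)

202

  ###|#  b7=1 t=1,i=14
  ##.|#  b6=1 t=0,i=7
  #.#|.  b5=0 t=0,i=5
  #..|.  b4=0 t=0,i=11
  .##|#  b3=1 t=0,i=6
  .#.|.  b2=0 t=0,i=4
  ..#|#  b1=1 t=0,i=3
  ...|.  b0=0 t=0,i=0
  bits 11001010 = 202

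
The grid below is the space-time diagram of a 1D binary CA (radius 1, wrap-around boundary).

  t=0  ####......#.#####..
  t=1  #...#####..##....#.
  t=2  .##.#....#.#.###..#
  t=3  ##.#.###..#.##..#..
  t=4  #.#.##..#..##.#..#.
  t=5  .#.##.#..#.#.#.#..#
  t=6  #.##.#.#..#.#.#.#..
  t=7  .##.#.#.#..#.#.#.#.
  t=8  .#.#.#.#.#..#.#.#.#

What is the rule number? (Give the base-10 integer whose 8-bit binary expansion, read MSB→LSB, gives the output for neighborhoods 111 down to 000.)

57

  [7] ### => .  t=0,i=1
  [6] ##. => .  t=0,i=3
  [5] #.# => #  t=0,i=11
  [4] #.. => #  t=0,i=4
  [3] .## => #  t=0,i=0
  [2] .#. => .  t=0,i=10
  [1] ..# => .  t=0,i=9
  [0] ... => #  t=0,i=5
  bits 00111001 = 57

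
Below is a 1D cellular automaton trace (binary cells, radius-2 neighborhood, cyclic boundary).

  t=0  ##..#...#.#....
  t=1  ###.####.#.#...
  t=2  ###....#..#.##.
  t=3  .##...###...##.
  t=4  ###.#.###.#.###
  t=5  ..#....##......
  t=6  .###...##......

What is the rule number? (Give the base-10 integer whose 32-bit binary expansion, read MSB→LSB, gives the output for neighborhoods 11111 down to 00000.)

  #####|.  b31=0 t=4,i=0
  ####.|.  b30=0 t=1,i=6
  ###.#|#  b29=1 t=1,i=2
  ###..|#  b28=1 t=2,i=2
  ##.##|.  b27=0 t=1,i=3
  ##.#.|.  b26=0 t=1,i=8
  ##..#|#  b25=1 t=0,i=2
  ##...|.  b24=0 t=2,i=3
  #.###|.  b23=0 t=1,i=4
  #.##.|#  b22=1 t=2,i=12
  #.#.#|.  b21=0 t=1,i=9
  #.#..|.  b20=0 t=0,i=10
  #..##|#  b19=1 t=3,i=0
  #..#.|.  b18=0 t=0,i=3
  #...#|#  b17=1 t=0,i=6
  #....|.  b16=0 t=0,i=12
  .####|.  b15=0 t=1,i=5
  .###.|#  b14=1 t=1,i=1
  .##.#|#  b13=1 t=2,i=13
  .##..|#  b12=1 t=0,i=1
  .#.##|.  b11=0 t=2,i=11
  .#.#.|#  b10=1 t=0,i=9
  .#..#|#  b9=1 t=2,i=8
  .#...|#  b8=1 t=0,i=5
  ..###|#  b7=1 t=1,i=0
  ..##.|#  b6=1 t=0,i=0
  ..#.#|.  b5=0 t=0,i=8
  ..#..|#  b4=1 t=0,i=4
  ...##|.  b3=0 t=0,i=14
  ...#.|#  b2=1 t=0,i=7
  ....#|.  b1=0 t=0,i=13
  .....|.  b0=0 t=5,i=11
  bits 00110010010010100111011111010100 = 843741140

843741140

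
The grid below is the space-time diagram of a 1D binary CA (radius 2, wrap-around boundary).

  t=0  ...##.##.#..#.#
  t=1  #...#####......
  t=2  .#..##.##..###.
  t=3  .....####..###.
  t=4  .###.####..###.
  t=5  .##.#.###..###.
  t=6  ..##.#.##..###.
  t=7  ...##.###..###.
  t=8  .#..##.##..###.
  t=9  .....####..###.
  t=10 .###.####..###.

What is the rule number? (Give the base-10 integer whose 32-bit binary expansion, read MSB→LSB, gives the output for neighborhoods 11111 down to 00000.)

1547762051

  #####|.  b31=0 t=1,i=6
  ####.|#  b30=1 t=1,i=7
  ###.#|.  b29=0 t=4,i=3
  ###..|#  b28=1 t=1,i=8
  ##.##|#  b27=1 t=0,i=5
  ##.#.|#  b26=1 t=0,i=8
  ##..#|.  b25=0 t=2,i=9
  ##...|.  b24=0 t=1,i=9
  #.###|.  b23=0 t=4,i=5
  #.##.|#  b22=1 t=0,i=6
  #.#.#|.  b21=0 t=5,i=4
  #.#..|.  b20=0 t=0,i=9
  #..##|.  b19=0 t=2,i=3
  #..#.|.  b18=0 t=0,i=11
  #...#|.  b17=0 t=0,i=1
  #....|.  b16=0 t=1,i=10
  .####|#  b15=1 t=1,i=5
  .###.|#  b14=1 t=2,i=12
  .##.#|#  b13=1 t=0,i=4
  .##..|#  b12=1 t=2,i=8
  .#.##|#  b11=1 t=5,i=5
  .#.#.|.  b10=0 t=0,i=13
  .#..#|.  b9=0 t=0,i=10
  .#...|#  b8=1 t=0,i=0
  ..###|#  b7=1 t=1,i=4
  ..##.|.  b6=0 t=0,i=3
  ..#.#|.  b5=0 t=0,i=12
  ..#..|.  b4=0 t=1,i=0
  ...##|.  b3=0 t=0,i=2
  ...#.|.  b2=0 t=1,i=14
  ....#|#  b1=1 t=1,i=13
  .....|#  b0=1 t=1,i=11
  bits 01011100010000001111100110000011 = 1547762051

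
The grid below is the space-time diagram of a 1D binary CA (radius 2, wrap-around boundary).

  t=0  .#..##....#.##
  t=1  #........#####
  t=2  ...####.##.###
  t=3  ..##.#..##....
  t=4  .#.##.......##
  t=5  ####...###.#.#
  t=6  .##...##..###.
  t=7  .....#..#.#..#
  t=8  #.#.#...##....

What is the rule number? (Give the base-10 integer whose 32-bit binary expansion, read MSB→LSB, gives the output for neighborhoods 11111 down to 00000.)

3328191917

  [31] ##### => #  t=1,i=11
  [30] ####. => #  t=1,i=13
  [29] ###.# => .  t=2,i=6
  [28] ###.. => .  t=1,i=0
  [27] ##.## => .  t=2,i=7
  [26] ##.#. => #  t=0,i=0
  [25] ##..# => #  t=6,i=8
  [24] ##... => .  t=0,i=6
  [23] #.### => .  t=2,i=11
  [22] #.##. => #  t=0,i=12
  [21] #.#.# => #  t=4,i=1
  [20] #.#.. => .  t=0,i=1
  [19] #..## => .  t=0,i=3
  [18] #..#. => .  t=7,i=7
  [17] #...# => .  t=2,i=1
  [16] #.... => .  t=0,i=7
  [15] .#### => .  t=1,i=10
  [14] .###. => .  t=2,i=12
  [13] .##.# => #  t=0,i=13
  [12] .##.. => .  t=0,i=5
  [11] .#.## => #  t=0,i=11
  [10] .#.#. => #  t=7,i=9
  [9] .#..# => .  t=0,i=2
  [8] .#... => #  t=7,i=0
  [7] ..### => #  t=1,i=9
  [6] ..##. => .  t=0,i=4
  [5] ..#.# => #  t=0,i=10
  [4] ..#.. => .  t=7,i=5
  [3] ...## => #  t=1,i=8
  [2] ...#. => #  t=0,i=9
  [1] ....# => .  t=0,i=8
  [0] ..... => #  t=1,i=3
  bits 11000110011000000010110110101101 = 3328191917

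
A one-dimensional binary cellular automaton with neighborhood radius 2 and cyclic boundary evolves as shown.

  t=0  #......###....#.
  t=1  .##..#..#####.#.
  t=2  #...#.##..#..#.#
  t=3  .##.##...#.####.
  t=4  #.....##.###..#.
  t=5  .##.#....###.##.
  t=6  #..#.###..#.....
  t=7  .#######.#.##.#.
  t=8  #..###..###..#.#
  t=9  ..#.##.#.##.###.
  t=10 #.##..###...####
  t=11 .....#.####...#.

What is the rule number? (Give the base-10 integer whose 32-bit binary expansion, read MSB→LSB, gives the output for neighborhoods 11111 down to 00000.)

2511293218

  [31] ##### => #  t=1,i=10
  [30] ####. => .  t=1,i=11
  [29] ###.# => .  t=1,i=12
  [28] ###.. => #  t=0,i=9
  [27] ##.## => .  t=3,i=3
  [26] ##.#. => #  t=1,i=13
  [25] ##..# => .  t=1,i=3
  [24] ##... => #  t=0,i=10
  [23] #.### => #  t=3,i=11
  [22] #.##. => .  t=2,i=6
  [21] #.#.# => #  t=7,i=9
  [20] #.#.. => .  t=0,i=0
  [19] #..## => #  t=1,i=0
  [18] #..#. => #  t=1,i=4
  [17] #...# => #  t=2,i=2
  [16] #.... => #  t=0,i=2
  [15] .#### => .  t=1,i=9
  [14] .###. => #  t=0,i=8
  [13] .##.# => .  t=3,i=2
  [12] .##.. => .  t=1,i=2
  [11] .#.## => #  t=2,i=5
  [10] .#.#. => .  t=0,i=15
  [9] .#..# => #  t=1,i=6
  [8] .#... => #  t=0,i=1
  [7] ..### => .  t=0,i=7
  [6] ..##. => .  t=1,i=1
  [5] ..#.# => #  t=0,i=14
  [4] ..#.. => .  t=1,i=5
  [3] ...## => .  t=0,i=6
  [2] ...#. => .  t=0,i=13
  [1] ....# => #  t=0,i=5
  [0] ..... => .  t=0,i=3
  bits 10010101101011110100101100100010 = 2511293218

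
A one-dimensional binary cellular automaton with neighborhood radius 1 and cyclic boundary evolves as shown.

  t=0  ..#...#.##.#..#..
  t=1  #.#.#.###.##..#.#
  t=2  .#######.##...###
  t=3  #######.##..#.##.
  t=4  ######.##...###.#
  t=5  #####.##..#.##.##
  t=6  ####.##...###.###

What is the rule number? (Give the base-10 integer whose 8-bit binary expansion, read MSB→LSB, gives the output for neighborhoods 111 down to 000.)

  [7] ### => #  t=1,i=7
  [6] ##. => .  t=0,i=9
  [5] #.# => #  t=0,i=7
  [4] #.. => .  t=0,i=3
  [3] .## => #  t=0,i=8
  [2] .#. => #  t=0,i=2
  [1] ..# => .  t=0,i=1
  [0] ... => #  t=0,i=0
  bits 10101101 = 173

173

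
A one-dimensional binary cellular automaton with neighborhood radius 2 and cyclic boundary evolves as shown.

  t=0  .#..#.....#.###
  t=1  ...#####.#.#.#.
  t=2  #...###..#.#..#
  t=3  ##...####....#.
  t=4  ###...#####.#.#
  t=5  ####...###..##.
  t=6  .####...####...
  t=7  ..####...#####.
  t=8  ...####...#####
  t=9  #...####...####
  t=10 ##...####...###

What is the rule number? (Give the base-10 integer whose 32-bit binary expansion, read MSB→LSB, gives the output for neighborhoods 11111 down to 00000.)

3547191573

  ##### -> #   bit 31 = 1  t=1,i=5
  ####. -> #   bit 30 = 1  t=1,i=6
  ###.# -> .   bit 29 = 0  t=0,i=14
  ###.. -> #   bit 28 = 1  t=2,i=6
  ##.## -> .   bit 27 = 0  t=5,i=14
  ##.#. -> .   bit 26 = 0  t=0,i=0
  ##..# -> #   bit 25 = 1  t=2,i=7
  ##... -> #   bit 24 = 1  t=2,i=1
  #.### -> .   bit 23 = 0  t=0,i=12
  #.##. -> #   bit 22 = 1  t=3,i=0
  #.#.# -> #   bit 21 = 1  t=1,i=9
  #.#.. -> .   bit 20 = 0  t=0,i=1
  #..## -> #   bit 19 = 1  t=2,i=13
  #..#. -> #   bit 18 = 1  t=0,i=3
  #...# -> .   bit 17 = 0  t=2,i=2
  #.... -> #   bit 16 = 1  t=0,i=6
  .#### -> #   bit 15 = 1  t=1,i=4
  .###. -> #   bit 14 = 1  t=0,i=13
  .##.# -> .   bit 13 = 0  t=5,i=13
  .##.. -> #   bit 12 = 1  t=2,i=0
  .#.## -> #   bit 11 = 1  t=0,i=11
  .#.#. -> .   bit 10 = 0  t=1,i=10
  .#..# -> .   bit 9 = 0  t=0,i=2
  .#... -> #   bit 8 = 1  t=0,i=5
  ..### -> .   bit 7 = 0  t=1,i=3
  ..##. -> .   bit 6 = 0  t=2,i=14
  ..#.# -> .   bit 5 = 0  t=0,i=10
  ..#.. -> #   bit 4 = 1  t=0,i=4
  ...## -> .   bit 3 = 0  t=1,i=2
  ...#. -> #   bit 2 = 1  t=0,i=9
  ....# -> .   bit 1 = 0  t=0,i=8
  ..... -> #   bit 0 = 1  t=0,i=7
  bits 11010011011011011101100100010101 = 3547191573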